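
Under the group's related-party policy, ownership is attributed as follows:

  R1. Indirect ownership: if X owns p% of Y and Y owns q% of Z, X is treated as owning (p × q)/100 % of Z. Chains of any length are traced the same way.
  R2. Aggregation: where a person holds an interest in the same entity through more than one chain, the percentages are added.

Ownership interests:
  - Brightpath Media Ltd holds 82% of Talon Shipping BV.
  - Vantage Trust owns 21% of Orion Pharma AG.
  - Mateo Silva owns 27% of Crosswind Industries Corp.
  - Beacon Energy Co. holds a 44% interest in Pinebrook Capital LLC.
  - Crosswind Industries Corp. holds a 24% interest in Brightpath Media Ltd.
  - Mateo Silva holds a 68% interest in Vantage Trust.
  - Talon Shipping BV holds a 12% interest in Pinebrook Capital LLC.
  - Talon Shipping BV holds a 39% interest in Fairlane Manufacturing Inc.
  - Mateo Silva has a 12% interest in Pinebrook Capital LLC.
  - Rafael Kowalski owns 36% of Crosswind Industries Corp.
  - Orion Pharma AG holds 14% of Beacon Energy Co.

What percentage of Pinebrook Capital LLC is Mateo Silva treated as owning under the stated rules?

Chain via Vantage Trust → Orion Pharma AG → Beacon Energy Co. (R1): 68% × 21% × 14% × 44% = 0.879648% of Pinebrook Capital LLC.
Chain via Crosswind Industries Corp. → Brightpath Media Ltd → Talon Shipping BV (R1): 27% × 24% × 82% × 12% = 0.637632% of Pinebrook Capital LLC.
Direct interest in Pinebrook Capital LLC: 12%.
Aggregating (R2): 0.879648% + 0.637632% + 12% = 13.51728%.

13.51728%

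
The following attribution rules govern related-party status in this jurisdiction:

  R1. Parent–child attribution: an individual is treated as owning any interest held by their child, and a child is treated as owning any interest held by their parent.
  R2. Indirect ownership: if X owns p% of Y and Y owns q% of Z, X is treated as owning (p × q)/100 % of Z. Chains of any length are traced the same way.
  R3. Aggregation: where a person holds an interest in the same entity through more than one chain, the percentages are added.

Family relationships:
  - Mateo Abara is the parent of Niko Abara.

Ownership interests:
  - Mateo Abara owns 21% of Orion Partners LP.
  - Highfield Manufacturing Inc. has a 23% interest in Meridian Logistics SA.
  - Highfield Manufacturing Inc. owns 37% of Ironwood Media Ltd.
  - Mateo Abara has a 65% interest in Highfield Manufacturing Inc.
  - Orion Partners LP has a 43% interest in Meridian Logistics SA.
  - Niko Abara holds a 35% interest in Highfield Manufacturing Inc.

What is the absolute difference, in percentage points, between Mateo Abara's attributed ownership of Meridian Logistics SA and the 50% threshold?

By parent–child attribution (R1), Mateo Abara is treated as also owning Niko Abara's interest in Highfield Manufacturing Inc, giving 65% + 35% = 100%.
Chain via Orion Partners LP (R2): 21% × 43% = 9.03% of Meridian Logistics SA.
Chain via Highfield Manufacturing Inc. (R2): 100% × 23% = 23% of Meridian Logistics SA.
Aggregating (R3): 9.03% + 23% = 32.03%.
32.03% falls short of the 50% threshold by 17.97 percentage points.

17.97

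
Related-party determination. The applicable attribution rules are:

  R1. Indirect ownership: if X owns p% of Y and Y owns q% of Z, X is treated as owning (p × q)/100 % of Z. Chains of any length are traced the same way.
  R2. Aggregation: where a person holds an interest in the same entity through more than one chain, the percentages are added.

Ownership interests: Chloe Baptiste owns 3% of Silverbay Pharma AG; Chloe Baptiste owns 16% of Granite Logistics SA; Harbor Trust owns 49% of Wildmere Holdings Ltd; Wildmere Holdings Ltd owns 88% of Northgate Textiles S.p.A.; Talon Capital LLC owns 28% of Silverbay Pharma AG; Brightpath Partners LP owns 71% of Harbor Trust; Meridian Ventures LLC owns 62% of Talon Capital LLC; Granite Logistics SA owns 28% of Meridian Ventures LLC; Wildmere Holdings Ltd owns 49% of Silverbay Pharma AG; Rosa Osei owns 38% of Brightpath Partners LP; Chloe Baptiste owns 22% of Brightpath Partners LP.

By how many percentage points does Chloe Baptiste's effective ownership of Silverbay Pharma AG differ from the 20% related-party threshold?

Chain via Brightpath Partners LP → Harbor Trust → Wildmere Holdings Ltd (R1): 22% × 71% × 49% × 49% = 3.750362% of Silverbay Pharma AG.
Chain via Granite Logistics SA → Meridian Ventures LLC → Talon Capital LLC (R1): 16% × 28% × 62% × 28% = 0.777728% of Silverbay Pharma AG.
Direct interest in Silverbay Pharma AG: 3%.
Aggregating (R2): 3.750362% + 0.777728% + 3% = 7.52809%.
7.52809% falls short of the 20% threshold by 12.47191 percentage points.

12.47191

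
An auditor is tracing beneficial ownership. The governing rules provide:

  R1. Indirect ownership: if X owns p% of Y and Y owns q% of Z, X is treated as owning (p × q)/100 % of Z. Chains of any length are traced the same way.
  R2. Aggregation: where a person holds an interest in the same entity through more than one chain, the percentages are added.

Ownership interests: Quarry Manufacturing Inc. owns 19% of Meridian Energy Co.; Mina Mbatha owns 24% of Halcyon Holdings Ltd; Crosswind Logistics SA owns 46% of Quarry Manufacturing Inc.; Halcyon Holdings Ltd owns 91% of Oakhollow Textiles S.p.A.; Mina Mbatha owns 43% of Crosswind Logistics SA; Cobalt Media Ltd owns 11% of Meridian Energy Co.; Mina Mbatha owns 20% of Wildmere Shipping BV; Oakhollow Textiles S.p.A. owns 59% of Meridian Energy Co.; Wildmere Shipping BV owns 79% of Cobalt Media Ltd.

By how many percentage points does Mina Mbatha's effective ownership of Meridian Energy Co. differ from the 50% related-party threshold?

31.6182

Chain via Wildmere Shipping BV → Cobalt Media Ltd (R1): 20% × 79% × 11% = 1.738% of Meridian Energy Co.
Chain via Halcyon Holdings Ltd → Oakhollow Textiles S.p.A. (R1): 24% × 91% × 59% = 12.8856% of Meridian Energy Co.
Chain via Crosswind Logistics SA → Quarry Manufacturing Inc. (R1): 43% × 46% × 19% = 3.7582% of Meridian Energy Co.
Aggregating (R2): 1.738% + 12.8856% + 3.7582% = 18.3818%.
18.3818% falls short of the 50% threshold by 31.6182 percentage points.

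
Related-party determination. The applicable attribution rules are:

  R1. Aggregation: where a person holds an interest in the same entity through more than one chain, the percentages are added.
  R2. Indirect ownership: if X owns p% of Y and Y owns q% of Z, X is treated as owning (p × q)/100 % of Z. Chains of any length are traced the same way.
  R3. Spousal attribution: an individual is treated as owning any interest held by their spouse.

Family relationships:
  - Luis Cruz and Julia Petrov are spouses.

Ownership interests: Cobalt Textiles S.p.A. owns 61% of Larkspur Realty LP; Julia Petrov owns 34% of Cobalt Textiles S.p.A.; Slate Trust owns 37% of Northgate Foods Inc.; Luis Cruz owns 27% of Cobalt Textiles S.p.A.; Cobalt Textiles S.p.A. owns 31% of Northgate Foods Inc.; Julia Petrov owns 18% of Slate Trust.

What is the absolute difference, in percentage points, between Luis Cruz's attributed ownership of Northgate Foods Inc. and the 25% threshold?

0.57

By spousal attribution (R3), Luis Cruz is treated as also owning Julia Petrov's interest in Cobalt Textiles S.p.A, giving 27% + 34% = 61%.
By spousal attribution (R3), Luis Cruz is treated as owning Julia Petrov's 18% interest in Slate Trust.
Chain via Cobalt Textiles S.p.A. (R2): 61% × 31% = 18.91% of Northgate Foods Inc.
Chain via Slate Trust (R2): 18% × 37% = 6.66% of Northgate Foods Inc.
Aggregating (R1): 18.91% + 6.66% = 25.57%.
25.57% exceeds the 25% threshold by 0.57 percentage points.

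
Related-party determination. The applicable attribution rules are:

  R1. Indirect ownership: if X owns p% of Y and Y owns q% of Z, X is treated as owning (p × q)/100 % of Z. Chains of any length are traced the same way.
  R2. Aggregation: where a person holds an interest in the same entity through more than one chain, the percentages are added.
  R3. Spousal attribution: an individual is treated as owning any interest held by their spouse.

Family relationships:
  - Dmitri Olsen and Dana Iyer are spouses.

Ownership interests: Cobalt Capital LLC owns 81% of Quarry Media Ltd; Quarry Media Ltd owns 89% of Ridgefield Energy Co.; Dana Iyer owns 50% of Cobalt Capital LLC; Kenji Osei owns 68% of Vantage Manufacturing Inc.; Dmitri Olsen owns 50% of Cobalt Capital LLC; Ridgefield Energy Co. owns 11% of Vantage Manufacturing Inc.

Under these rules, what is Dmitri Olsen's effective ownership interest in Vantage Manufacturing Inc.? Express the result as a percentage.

By spousal attribution (R3), Dmitri Olsen is treated as also owning Dana Iyer's interest in Cobalt Capital LLC, giving 50% + 50% = 100%.
Chain via Cobalt Capital LLC → Quarry Media Ltd → Ridgefield Energy Co. (R1): 100% × 81% × 89% × 11% = 7.9299% of Vantage Manufacturing Inc.

7.9299%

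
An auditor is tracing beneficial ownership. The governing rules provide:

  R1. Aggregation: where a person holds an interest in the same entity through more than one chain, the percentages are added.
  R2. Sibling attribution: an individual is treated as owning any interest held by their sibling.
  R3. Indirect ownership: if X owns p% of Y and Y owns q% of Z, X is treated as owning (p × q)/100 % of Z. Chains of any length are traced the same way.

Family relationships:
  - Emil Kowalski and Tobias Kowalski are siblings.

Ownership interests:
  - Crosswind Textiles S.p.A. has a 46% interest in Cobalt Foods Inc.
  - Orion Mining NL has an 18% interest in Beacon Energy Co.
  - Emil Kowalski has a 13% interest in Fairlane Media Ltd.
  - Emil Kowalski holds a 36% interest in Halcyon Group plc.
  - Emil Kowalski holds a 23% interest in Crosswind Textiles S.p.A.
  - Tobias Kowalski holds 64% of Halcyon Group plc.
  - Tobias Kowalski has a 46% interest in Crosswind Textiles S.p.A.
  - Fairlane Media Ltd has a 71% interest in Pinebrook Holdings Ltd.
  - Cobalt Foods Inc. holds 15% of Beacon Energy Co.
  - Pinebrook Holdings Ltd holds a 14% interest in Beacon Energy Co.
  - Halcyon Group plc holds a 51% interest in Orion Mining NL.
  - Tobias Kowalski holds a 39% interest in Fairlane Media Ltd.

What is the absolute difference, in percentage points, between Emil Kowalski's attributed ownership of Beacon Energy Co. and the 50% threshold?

30.8902

By sibling attribution (R2), Emil Kowalski is treated as also owning Tobias Kowalski's interest in Crosswind Textiles S.p.A, giving 23% + 46% = 69%.
By sibling attribution (R2), Emil Kowalski is treated as also owning Tobias Kowalski's interest in Halcyon Group plc, giving 36% + 64% = 100%.
By sibling attribution (R2), Emil Kowalski is treated as also owning Tobias Kowalski's interest in Fairlane Media Ltd, giving 13% + 39% = 52%.
Chain via Crosswind Textiles S.p.A. → Cobalt Foods Inc. (R3): 69% × 46% × 15% = 4.761% of Beacon Energy Co.
Chain via Halcyon Group plc → Orion Mining NL (R3): 100% × 51% × 18% = 9.18% of Beacon Energy Co.
Chain via Fairlane Media Ltd → Pinebrook Holdings Ltd (R3): 52% × 71% × 14% = 5.1688% of Beacon Energy Co.
Aggregating (R1): 4.761% + 9.18% + 5.1688% = 19.1098%.
19.1098% falls short of the 50% threshold by 30.8902 percentage points.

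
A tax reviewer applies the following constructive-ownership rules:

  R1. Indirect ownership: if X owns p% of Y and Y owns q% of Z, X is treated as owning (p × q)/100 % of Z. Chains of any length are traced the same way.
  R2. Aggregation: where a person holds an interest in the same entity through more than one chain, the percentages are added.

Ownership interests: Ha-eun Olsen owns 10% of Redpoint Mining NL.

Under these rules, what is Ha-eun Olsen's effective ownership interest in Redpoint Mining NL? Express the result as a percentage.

10%

Direct interest in Redpoint Mining NL: 10%.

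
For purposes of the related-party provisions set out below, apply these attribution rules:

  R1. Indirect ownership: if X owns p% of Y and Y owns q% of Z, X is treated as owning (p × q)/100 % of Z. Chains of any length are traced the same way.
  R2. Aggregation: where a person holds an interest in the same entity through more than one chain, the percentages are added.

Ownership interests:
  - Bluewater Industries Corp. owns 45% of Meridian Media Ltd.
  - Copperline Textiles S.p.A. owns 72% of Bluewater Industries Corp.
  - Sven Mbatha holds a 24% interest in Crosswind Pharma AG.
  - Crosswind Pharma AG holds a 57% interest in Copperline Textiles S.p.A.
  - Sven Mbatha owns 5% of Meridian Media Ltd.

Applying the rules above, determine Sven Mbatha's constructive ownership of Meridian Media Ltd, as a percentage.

9.43232%

Chain via Crosswind Pharma AG → Copperline Textiles S.p.A. → Bluewater Industries Corp. (R1): 24% × 57% × 72% × 45% = 4.43232% of Meridian Media Ltd.
Direct interest in Meridian Media Ltd: 5%.
Aggregating (R2): 4.43232% + 5% = 9.43232%.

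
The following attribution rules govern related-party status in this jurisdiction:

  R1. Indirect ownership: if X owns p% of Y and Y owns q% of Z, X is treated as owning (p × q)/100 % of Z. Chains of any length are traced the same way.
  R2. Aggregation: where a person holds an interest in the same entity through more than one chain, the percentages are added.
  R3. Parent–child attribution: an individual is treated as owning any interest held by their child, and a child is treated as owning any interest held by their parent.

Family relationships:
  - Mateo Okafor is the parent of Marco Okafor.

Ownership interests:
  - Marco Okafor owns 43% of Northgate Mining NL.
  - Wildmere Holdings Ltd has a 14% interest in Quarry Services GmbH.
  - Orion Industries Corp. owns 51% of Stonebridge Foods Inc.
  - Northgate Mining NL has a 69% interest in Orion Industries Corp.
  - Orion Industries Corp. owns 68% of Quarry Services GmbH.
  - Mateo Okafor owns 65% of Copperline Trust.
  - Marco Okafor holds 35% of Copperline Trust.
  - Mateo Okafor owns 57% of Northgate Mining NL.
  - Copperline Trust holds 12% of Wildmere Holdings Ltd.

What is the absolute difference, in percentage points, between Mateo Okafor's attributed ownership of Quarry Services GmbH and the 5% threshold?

By parent–child attribution (R3), Mateo Okafor is treated as also owning Marco Okafor's interest in Copperline Trust, giving 65% + 35% = 100%.
By parent–child attribution (R3), Mateo Okafor is treated as also owning Marco Okafor's interest in Northgate Mining NL, giving 57% + 43% = 100%.
Chain via Copperline Trust → Wildmere Holdings Ltd (R1): 100% × 12% × 14% = 1.68% of Quarry Services GmbH.
Chain via Northgate Mining NL → Orion Industries Corp. (R1): 100% × 69% × 68% = 46.92% of Quarry Services GmbH.
Aggregating (R2): 1.68% + 46.92% = 48.6%.
48.6% exceeds the 5% threshold by 43.6 percentage points.

43.6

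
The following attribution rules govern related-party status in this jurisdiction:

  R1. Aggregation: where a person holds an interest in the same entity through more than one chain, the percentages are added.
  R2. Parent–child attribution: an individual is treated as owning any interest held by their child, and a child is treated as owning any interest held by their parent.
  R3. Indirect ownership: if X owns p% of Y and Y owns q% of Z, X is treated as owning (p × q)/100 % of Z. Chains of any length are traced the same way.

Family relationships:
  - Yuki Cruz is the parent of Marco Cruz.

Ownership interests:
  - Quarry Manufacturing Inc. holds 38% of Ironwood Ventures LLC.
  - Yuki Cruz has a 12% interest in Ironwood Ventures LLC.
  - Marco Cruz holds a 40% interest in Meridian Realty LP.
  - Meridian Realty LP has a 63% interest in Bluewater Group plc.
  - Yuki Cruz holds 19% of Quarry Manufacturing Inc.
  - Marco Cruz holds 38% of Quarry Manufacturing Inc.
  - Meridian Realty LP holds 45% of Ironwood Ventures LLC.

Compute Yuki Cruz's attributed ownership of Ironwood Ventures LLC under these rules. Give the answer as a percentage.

By parent–child attribution (R2), Yuki Cruz is treated as also owning Marco Cruz's interest in Quarry Manufacturing Inc, giving 19% + 38% = 57%.
By parent–child attribution (R2), Yuki Cruz is treated as owning Marco Cruz's 40% interest in Meridian Realty LP.
Chain via Quarry Manufacturing Inc. (R3): 57% × 38% = 21.66% of Ironwood Ventures LLC.
Direct interest in Ironwood Ventures LLC: 12%.
Chain via Meridian Realty LP (R3): 40% × 45% = 18% of Ironwood Ventures LLC.
Aggregating (R1): 21.66% + 12% + 18% = 51.66%.

51.66%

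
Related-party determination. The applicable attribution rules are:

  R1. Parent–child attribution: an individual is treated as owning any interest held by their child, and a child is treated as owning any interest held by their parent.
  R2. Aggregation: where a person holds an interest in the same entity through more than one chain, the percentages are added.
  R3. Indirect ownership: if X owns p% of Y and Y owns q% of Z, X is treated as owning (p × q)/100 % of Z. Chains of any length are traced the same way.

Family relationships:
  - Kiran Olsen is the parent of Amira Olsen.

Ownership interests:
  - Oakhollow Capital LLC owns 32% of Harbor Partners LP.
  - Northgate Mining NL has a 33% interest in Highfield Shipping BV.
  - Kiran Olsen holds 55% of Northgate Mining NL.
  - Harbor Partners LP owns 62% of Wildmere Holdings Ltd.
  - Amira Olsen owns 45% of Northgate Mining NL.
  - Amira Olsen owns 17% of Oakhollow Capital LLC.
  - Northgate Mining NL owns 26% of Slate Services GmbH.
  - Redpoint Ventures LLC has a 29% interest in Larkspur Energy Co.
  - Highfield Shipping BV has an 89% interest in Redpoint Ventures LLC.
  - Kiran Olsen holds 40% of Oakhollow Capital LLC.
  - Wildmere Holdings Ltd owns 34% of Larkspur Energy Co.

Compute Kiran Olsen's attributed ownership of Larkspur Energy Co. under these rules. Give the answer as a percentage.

12.362292%

By parent–child attribution (R1), Kiran Olsen is treated as also owning Amira Olsen's interest in Oakhollow Capital LLC, giving 40% + 17% = 57%.
By parent–child attribution (R1), Kiran Olsen is treated as also owning Amira Olsen's interest in Northgate Mining NL, giving 55% + 45% = 100%.
Chain via Oakhollow Capital LLC → Harbor Partners LP → Wildmere Holdings Ltd (R3): 57% × 32% × 62% × 34% = 3.844992% of Larkspur Energy Co.
Chain via Northgate Mining NL → Highfield Shipping BV → Redpoint Ventures LLC (R3): 100% × 33% × 89% × 29% = 8.5173% of Larkspur Energy Co.
Aggregating (R2): 3.844992% + 8.5173% = 12.362292%.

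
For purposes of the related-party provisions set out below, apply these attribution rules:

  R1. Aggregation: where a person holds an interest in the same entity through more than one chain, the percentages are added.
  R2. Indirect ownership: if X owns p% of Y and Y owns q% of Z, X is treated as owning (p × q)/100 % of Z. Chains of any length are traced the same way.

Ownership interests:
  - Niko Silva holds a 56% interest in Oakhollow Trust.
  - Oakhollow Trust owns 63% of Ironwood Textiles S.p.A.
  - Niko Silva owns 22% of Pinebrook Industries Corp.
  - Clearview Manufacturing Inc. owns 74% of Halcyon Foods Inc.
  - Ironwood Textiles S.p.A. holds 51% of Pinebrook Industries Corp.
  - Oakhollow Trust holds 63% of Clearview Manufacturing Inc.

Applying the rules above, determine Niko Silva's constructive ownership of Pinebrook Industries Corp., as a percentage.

39.9928%

Chain via Oakhollow Trust → Ironwood Textiles S.p.A. (R2): 56% × 63% × 51% = 17.9928% of Pinebrook Industries Corp.
Direct interest in Pinebrook Industries Corp: 22%.
Aggregating (R1): 17.9928% + 22% = 39.9928%.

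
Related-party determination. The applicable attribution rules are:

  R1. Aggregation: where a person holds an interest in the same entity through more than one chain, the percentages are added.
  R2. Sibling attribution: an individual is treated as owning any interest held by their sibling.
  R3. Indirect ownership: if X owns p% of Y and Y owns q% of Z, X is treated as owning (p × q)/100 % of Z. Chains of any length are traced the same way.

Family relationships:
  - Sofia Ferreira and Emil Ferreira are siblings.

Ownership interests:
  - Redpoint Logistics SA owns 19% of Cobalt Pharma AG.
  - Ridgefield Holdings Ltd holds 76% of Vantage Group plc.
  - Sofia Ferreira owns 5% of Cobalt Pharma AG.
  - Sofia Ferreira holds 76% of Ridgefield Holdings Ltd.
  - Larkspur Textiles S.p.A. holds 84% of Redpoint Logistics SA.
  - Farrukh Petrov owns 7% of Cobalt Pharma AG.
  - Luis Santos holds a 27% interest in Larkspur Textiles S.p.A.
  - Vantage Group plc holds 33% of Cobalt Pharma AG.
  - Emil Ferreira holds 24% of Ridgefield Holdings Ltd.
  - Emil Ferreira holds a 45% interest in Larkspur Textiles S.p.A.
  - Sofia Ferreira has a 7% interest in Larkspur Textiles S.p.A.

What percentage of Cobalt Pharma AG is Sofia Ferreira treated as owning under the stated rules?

By sibling attribution (R2), Sofia Ferreira is treated as also owning Emil Ferreira's interest in Ridgefield Holdings Ltd, giving 76% + 24% = 100%.
By sibling attribution (R2), Sofia Ferreira is treated as also owning Emil Ferreira's interest in Larkspur Textiles S.p.A, giving 7% + 45% = 52%.
Chain via Ridgefield Holdings Ltd → Vantage Group plc (R3): 100% × 76% × 33% = 25.08% of Cobalt Pharma AG.
Chain via Larkspur Textiles S.p.A. → Redpoint Logistics SA (R3): 52% × 84% × 19% = 8.2992% of Cobalt Pharma AG.
Direct interest in Cobalt Pharma AG: 5%.
Aggregating (R1): 25.08% + 8.2992% + 5% = 38.3792%.

38.3792%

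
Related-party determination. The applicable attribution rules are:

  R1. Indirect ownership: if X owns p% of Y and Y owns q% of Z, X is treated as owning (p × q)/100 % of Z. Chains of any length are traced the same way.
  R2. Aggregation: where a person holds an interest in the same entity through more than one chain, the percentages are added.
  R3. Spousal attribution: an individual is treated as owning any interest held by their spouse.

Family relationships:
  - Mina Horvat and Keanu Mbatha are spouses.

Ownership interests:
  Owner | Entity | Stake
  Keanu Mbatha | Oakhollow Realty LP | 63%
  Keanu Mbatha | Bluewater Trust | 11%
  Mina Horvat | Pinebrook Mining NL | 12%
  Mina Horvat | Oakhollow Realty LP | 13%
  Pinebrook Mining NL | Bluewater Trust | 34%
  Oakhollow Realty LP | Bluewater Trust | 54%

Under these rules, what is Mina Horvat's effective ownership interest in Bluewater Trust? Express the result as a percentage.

56.12%

By spousal attribution (R3), Mina Horvat is treated as also owning Keanu Mbatha's interest in Oakhollow Realty LP, giving 13% + 63% = 76%.
By spousal attribution (R3), Mina Horvat is treated as owning Keanu Mbatha's 11% interest in Bluewater Trust.
Chain via Oakhollow Realty LP (R1): 76% × 54% = 41.04% of Bluewater Trust.
Chain via Pinebrook Mining NL (R1): 12% × 34% = 4.08% of Bluewater Trust.
Direct interest in Bluewater Trust: 11%.
Aggregating (R2): 41.04% + 4.08% + 11% = 56.12%.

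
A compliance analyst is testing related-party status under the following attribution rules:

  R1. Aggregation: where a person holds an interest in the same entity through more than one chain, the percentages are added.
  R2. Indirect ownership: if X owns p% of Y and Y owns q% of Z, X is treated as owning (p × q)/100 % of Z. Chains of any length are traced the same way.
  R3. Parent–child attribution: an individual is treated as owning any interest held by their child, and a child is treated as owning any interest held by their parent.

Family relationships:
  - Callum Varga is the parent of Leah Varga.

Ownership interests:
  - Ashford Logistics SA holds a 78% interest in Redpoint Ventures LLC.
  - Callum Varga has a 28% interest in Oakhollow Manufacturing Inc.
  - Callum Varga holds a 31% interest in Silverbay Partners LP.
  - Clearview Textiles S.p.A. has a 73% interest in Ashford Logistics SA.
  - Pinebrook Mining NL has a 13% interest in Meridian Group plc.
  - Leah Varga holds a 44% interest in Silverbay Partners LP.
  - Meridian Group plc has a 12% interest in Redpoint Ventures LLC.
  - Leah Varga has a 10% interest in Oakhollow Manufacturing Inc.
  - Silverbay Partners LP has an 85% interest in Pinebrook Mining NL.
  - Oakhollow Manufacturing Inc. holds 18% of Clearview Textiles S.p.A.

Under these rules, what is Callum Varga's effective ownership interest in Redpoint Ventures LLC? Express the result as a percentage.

4.889196%

By parent–child attribution (R3), Callum Varga is treated as also owning Leah Varga's interest in Silverbay Partners LP, giving 31% + 44% = 75%.
By parent–child attribution (R3), Callum Varga is treated as also owning Leah Varga's interest in Oakhollow Manufacturing Inc, giving 28% + 10% = 38%.
Chain via Silverbay Partners LP → Pinebrook Mining NL → Meridian Group plc (R2): 75% × 85% × 13% × 12% = 0.9945% of Redpoint Ventures LLC.
Chain via Oakhollow Manufacturing Inc. → Clearview Textiles S.p.A. → Ashford Logistics SA (R2): 38% × 18% × 73% × 78% = 3.894696% of Redpoint Ventures LLC.
Aggregating (R1): 0.9945% + 3.894696% = 4.889196%.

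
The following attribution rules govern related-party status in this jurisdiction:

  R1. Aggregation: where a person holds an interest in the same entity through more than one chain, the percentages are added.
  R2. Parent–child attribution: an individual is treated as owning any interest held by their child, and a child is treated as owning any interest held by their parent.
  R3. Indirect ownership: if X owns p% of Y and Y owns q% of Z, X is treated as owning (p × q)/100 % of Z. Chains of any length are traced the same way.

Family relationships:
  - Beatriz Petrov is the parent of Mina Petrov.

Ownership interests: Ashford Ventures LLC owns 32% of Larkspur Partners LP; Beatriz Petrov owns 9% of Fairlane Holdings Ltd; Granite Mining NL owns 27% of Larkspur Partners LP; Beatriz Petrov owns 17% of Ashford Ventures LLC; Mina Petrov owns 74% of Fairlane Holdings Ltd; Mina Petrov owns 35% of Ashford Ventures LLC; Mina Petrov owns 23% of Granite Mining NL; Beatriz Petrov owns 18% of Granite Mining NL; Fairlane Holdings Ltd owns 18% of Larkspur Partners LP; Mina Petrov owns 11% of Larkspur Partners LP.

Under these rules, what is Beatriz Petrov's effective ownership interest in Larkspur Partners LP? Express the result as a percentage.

By parent–child attribution (R2), Beatriz Petrov is treated as also owning Mina Petrov's interest in Ashford Ventures LLC, giving 17% + 35% = 52%.
By parent–child attribution (R2), Beatriz Petrov is treated as also owning Mina Petrov's interest in Granite Mining NL, giving 18% + 23% = 41%.
By parent–child attribution (R2), Beatriz Petrov is treated as also owning Mina Petrov's interest in Fairlane Holdings Ltd, giving 9% + 74% = 83%.
By parent–child attribution (R2), Beatriz Petrov is treated as owning Mina Petrov's 11% interest in Larkspur Partners LP.
Chain via Ashford Ventures LLC (R3): 52% × 32% = 16.64% of Larkspur Partners LP.
Chain via Granite Mining NL (R3): 41% × 27% = 11.07% of Larkspur Partners LP.
Chain via Fairlane Holdings Ltd (R3): 83% × 18% = 14.94% of Larkspur Partners LP.
Direct interest in Larkspur Partners LP: 11%.
Aggregating (R1): 16.64% + 11.07% + 14.94% + 11% = 53.65%.

53.65%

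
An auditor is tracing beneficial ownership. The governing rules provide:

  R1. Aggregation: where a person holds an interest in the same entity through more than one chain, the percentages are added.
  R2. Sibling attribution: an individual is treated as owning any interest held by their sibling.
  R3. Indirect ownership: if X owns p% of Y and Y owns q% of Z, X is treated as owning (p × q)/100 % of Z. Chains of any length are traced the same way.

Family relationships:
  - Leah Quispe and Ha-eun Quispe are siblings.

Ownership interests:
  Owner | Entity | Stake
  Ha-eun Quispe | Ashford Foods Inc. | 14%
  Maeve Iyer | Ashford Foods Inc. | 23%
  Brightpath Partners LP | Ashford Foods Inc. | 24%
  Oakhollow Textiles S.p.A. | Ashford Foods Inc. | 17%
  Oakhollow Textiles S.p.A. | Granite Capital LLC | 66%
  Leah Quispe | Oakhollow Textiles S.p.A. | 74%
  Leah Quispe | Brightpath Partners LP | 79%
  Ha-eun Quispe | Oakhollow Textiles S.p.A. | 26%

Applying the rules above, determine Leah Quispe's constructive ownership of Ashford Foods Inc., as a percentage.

By sibling attribution (R2), Leah Quispe is treated as also owning Ha-eun Quispe's interest in Oakhollow Textiles S.p.A, giving 74% + 26% = 100%.
By sibling attribution (R2), Leah Quispe is treated as owning Ha-eun Quispe's 14% interest in Ashford Foods Inc.
Chain via Brightpath Partners LP (R3): 79% × 24% = 18.96% of Ashford Foods Inc.
Chain via Oakhollow Textiles S.p.A. (R3): 100% × 17% = 17% of Ashford Foods Inc.
Direct interest in Ashford Foods Inc: 14%.
Aggregating (R1): 18.96% + 17% + 14% = 49.96%.

49.96%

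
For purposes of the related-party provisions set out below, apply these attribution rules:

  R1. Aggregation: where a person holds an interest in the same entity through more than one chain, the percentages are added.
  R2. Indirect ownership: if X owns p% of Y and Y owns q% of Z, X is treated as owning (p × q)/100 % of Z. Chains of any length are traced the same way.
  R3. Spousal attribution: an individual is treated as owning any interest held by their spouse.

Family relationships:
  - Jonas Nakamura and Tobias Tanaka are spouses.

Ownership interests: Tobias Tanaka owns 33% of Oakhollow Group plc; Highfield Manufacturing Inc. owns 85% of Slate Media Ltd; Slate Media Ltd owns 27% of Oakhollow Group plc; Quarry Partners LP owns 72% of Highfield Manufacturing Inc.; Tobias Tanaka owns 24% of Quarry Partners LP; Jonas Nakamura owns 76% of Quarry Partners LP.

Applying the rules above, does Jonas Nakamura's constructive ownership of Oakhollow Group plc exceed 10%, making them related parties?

Yes

By spousal attribution (R3), Jonas Nakamura is treated as also owning Tobias Tanaka's interest in Quarry Partners LP, giving 76% + 24% = 100%.
By spousal attribution (R3), Jonas Nakamura is treated as owning Tobias Tanaka's 33% interest in Oakhollow Group plc.
Chain via Quarry Partners LP → Highfield Manufacturing Inc. → Slate Media Ltd (R2): 100% × 72% × 85% × 27% = 16.524% of Oakhollow Group plc.
Direct interest in Oakhollow Group plc: 33%.
Aggregating (R1): 16.524% + 33% = 49.524%.
49.524% exceeds the 10% threshold, so Jonas is a related party to Oakhollow Group plc.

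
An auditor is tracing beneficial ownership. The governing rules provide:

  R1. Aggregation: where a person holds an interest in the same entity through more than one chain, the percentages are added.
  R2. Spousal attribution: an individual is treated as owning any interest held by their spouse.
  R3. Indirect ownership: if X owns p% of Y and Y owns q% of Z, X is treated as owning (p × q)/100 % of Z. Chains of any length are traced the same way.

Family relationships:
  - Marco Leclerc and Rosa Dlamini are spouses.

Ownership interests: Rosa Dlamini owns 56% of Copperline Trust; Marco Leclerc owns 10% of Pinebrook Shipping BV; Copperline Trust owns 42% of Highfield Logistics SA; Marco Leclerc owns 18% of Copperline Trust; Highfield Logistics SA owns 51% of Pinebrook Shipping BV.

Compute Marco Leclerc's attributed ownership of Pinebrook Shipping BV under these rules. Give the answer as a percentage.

By spousal attribution (R2), Marco Leclerc is treated as also owning Rosa Dlamini's interest in Copperline Trust, giving 18% + 56% = 74%.
Chain via Copperline Trust → Highfield Logistics SA (R3): 74% × 42% × 51% = 15.8508% of Pinebrook Shipping BV.
Direct interest in Pinebrook Shipping BV: 10%.
Aggregating (R1): 15.8508% + 10% = 25.8508%.

25.8508%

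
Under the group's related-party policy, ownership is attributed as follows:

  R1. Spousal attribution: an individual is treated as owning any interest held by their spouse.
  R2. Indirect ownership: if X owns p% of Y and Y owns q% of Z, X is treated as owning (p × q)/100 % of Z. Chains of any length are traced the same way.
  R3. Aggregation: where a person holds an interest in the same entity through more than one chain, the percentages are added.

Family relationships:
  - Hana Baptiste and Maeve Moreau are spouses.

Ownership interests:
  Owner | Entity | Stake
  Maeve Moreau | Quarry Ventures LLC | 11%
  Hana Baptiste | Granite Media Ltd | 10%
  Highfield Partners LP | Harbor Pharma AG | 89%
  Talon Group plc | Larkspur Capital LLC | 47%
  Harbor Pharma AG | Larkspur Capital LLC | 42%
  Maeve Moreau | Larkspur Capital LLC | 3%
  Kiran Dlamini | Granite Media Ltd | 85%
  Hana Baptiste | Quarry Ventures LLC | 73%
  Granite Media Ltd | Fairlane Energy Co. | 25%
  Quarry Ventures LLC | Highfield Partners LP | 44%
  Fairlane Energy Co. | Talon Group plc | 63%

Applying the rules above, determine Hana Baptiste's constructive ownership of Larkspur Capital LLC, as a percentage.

By spousal attribution (R1), Hana Baptiste is treated as also owning Maeve Moreau's interest in Quarry Ventures LLC, giving 73% + 11% = 84%.
By spousal attribution (R1), Hana Baptiste is treated as owning Maeve Moreau's 3% interest in Larkspur Capital LLC.
Chain via Granite Media Ltd → Fairlane Energy Co. → Talon Group plc (R2): 10% × 25% × 63% × 47% = 0.74025% of Larkspur Capital LLC.
Chain via Quarry Ventures LLC → Highfield Partners LP → Harbor Pharma AG (R2): 84% × 44% × 89% × 42% = 13.815648% of Larkspur Capital LLC.
Direct interest in Larkspur Capital LLC: 3%.
Aggregating (R3): 0.74025% + 13.815648% + 3% = 17.555898%.

17.555898%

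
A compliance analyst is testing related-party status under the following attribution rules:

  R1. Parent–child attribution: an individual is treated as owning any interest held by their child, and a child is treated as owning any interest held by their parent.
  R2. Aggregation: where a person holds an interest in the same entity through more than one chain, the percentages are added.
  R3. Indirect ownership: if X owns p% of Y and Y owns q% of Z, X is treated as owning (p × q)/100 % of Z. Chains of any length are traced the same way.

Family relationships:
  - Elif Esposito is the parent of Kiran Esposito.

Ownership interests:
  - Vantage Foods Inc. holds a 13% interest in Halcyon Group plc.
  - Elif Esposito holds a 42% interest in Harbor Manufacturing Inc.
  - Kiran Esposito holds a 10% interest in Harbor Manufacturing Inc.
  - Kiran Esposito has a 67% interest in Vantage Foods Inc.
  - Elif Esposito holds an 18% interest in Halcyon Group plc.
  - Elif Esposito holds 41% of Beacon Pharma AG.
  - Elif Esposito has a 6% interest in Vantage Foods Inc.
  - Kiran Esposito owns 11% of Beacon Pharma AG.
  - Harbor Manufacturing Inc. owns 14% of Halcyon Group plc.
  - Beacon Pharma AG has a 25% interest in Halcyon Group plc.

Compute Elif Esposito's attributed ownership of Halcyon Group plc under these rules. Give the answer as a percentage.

By parent–child attribution (R1), Elif Esposito is treated as also owning Kiran Esposito's interest in Harbor Manufacturing Inc, giving 42% + 10% = 52%.
By parent–child attribution (R1), Elif Esposito is treated as also owning Kiran Esposito's interest in Vantage Foods Inc, giving 6% + 67% = 73%.
By parent–child attribution (R1), Elif Esposito is treated as also owning Kiran Esposito's interest in Beacon Pharma AG, giving 41% + 11% = 52%.
Chain via Harbor Manufacturing Inc. (R3): 52% × 14% = 7.28% of Halcyon Group plc.
Chain via Vantage Foods Inc. (R3): 73% × 13% = 9.49% of Halcyon Group plc.
Chain via Beacon Pharma AG (R3): 52% × 25% = 13% of Halcyon Group plc.
Direct interest in Halcyon Group plc: 18%.
Aggregating (R2): 7.28% + 9.49% + 13% + 18% = 47.77%.

47.77%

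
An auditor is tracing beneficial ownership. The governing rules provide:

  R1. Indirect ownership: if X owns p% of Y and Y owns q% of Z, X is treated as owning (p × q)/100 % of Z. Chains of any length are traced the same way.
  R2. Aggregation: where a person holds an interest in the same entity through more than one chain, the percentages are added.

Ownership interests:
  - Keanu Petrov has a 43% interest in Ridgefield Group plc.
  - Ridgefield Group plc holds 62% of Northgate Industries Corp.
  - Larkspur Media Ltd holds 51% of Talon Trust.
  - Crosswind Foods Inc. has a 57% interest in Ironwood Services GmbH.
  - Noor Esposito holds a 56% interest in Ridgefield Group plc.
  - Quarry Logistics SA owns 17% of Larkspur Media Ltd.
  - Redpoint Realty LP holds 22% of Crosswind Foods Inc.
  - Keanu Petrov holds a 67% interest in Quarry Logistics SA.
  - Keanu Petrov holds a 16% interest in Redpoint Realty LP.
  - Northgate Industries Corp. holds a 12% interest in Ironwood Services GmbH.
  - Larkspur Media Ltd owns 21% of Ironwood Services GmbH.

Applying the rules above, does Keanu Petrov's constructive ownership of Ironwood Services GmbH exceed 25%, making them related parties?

No

Chain via Ridgefield Group plc → Northgate Industries Corp. (R1): 43% × 62% × 12% = 3.1992% of Ironwood Services GmbH.
Chain via Quarry Logistics SA → Larkspur Media Ltd (R1): 67% × 17% × 21% = 2.3919% of Ironwood Services GmbH.
Chain via Redpoint Realty LP → Crosswind Foods Inc. (R1): 16% × 22% × 57% = 2.0064% of Ironwood Services GmbH.
Aggregating (R2): 3.1992% + 2.3919% + 2.0064% = 7.5975%.
7.5975% does not exceed the 25% threshold, so Keanu is not a related party to Ironwood Services GmbH.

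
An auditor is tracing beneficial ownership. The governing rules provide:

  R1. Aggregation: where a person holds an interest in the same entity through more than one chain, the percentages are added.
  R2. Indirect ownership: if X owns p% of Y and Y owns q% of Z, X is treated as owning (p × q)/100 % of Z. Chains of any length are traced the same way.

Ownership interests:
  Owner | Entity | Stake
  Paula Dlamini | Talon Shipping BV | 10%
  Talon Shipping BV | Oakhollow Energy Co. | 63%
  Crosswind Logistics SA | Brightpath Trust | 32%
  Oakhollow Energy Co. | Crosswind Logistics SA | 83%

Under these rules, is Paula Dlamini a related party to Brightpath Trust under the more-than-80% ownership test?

No

Chain via Talon Shipping BV → Oakhollow Energy Co. → Crosswind Logistics SA (R2): 10% × 63% × 83% × 32% = 1.67328% of Brightpath Trust.
1.67328% does not exceed the 80% threshold, so Paula is not a related party to Brightpath Trust.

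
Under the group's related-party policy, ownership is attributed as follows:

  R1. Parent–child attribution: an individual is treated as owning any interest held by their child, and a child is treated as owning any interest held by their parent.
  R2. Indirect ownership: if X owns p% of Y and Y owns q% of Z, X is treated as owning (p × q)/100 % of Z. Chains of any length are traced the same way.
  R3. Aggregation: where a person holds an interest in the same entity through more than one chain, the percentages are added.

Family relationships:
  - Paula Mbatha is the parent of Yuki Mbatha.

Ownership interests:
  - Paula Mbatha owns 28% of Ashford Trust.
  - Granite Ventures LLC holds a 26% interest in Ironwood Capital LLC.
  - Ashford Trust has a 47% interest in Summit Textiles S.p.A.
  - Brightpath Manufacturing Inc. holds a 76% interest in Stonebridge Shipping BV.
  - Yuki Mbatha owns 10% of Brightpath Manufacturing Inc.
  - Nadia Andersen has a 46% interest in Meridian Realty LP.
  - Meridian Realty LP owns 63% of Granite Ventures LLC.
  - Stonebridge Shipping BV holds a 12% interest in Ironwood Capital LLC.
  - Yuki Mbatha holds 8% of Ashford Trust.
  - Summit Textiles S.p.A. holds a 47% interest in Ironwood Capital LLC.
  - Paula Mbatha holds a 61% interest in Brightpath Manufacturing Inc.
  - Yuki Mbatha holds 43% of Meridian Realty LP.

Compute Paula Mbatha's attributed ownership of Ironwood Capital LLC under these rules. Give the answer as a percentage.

By parent–child attribution (R1), Paula Mbatha is treated as also owning Yuki Mbatha's interest in Ashford Trust, giving 28% + 8% = 36%.
By parent–child attribution (R1), Paula Mbatha is treated as also owning Yuki Mbatha's interest in Brightpath Manufacturing Inc, giving 61% + 10% = 71%.
By parent–child attribution (R1), Paula Mbatha is treated as owning Yuki Mbatha's 43% interest in Meridian Realty LP.
Chain via Ashford Trust → Summit Textiles S.p.A. (R2): 36% × 47% × 47% = 7.9524% of Ironwood Capital LLC.
Chain via Brightpath Manufacturing Inc. → Stonebridge Shipping BV (R2): 71% × 76% × 12% = 6.4752% of Ironwood Capital LLC.
Chain via Meridian Realty LP → Granite Ventures LLC (R2): 43% × 63% × 26% = 7.0434% of Ironwood Capital LLC.
Aggregating (R3): 7.9524% + 6.4752% + 7.0434% = 21.471%.

21.471%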